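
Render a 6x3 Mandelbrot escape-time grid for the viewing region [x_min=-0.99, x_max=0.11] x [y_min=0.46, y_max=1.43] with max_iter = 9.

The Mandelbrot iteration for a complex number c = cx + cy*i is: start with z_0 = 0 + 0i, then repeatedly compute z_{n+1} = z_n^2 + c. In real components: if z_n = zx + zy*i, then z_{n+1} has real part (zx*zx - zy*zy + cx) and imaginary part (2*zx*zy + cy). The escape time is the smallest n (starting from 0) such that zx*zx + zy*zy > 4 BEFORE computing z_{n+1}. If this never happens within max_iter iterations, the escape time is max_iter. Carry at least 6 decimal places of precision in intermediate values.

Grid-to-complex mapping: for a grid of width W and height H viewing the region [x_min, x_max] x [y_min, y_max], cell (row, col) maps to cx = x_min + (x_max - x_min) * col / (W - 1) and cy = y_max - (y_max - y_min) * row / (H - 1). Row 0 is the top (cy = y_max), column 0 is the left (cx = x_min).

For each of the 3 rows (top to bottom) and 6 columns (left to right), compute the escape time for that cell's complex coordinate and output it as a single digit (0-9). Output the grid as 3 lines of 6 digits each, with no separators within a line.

(row=0, col=0): c = -0.9900 + 1.4300i → escape time 2
(row=0, col=1): c = -0.7700 + 1.4300i → escape time 2
(row=0, col=2): c = -0.5500 + 1.4300i → escape time 2
(row=0, col=3): c = -0.3300 + 1.4300i → escape time 2
(row=0, col=4): c = -0.1100 + 1.4300i → escape time 2
(row=0, col=5): c = 0.1100 + 1.4300i → escape time 2
(row=1, col=0): c = -0.9900 + 0.9450i → escape time 3
(row=1, col=1): c = -0.7700 + 0.9450i → escape time 3
(row=1, col=2): c = -0.5500 + 0.9450i → escape time 4
(row=1, col=3): c = -0.3300 + 0.9450i → escape time 5
(row=1, col=4): c = -0.1100 + 0.9450i → escape time 9
(row=1, col=5): c = 0.1100 + 0.9450i → escape time 5
(row=2, col=0): c = -0.9900 + 0.4600i → escape time 5
(row=2, col=1): c = -0.7700 + 0.4600i → escape time 7
(row=2, col=2): c = -0.5500 + 0.4600i → escape time 9
(row=2, col=3): c = -0.3300 + 0.4600i → escape time 9
(row=2, col=4): c = -0.1100 + 0.4600i → escape time 9
(row=2, col=5): c = 0.1100 + 0.4600i → escape time 9

Answer: 222222
334595
579999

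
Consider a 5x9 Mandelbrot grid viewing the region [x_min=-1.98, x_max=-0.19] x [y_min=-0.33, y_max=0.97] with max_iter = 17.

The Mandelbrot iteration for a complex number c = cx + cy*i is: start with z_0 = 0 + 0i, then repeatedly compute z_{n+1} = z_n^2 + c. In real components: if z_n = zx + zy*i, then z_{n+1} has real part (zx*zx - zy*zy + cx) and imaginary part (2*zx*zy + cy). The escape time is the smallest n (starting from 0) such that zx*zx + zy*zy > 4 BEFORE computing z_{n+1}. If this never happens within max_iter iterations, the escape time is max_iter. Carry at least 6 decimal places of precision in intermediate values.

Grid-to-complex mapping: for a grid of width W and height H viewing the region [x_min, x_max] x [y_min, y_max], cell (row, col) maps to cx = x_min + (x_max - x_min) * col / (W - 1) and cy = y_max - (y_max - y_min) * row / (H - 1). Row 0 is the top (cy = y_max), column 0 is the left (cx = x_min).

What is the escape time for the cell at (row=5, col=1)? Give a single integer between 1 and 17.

Answer: 5

Derivation:
z_0 = 0 + 0i, c = -1.5325 + 0.1575i
Iter 1: z = -1.5325 + 0.1575i, |z|^2 = 2.3734
Iter 2: z = 0.7913 + -0.3252i, |z|^2 = 0.7319
Iter 3: z = -1.0122 + -0.3572i, |z|^2 = 1.1521
Iter 4: z = -0.6355 + 0.8806i, |z|^2 = 1.1793
Iter 5: z = -1.9040 + -0.9618i, |z|^2 = 4.5504
Escaped at iteration 5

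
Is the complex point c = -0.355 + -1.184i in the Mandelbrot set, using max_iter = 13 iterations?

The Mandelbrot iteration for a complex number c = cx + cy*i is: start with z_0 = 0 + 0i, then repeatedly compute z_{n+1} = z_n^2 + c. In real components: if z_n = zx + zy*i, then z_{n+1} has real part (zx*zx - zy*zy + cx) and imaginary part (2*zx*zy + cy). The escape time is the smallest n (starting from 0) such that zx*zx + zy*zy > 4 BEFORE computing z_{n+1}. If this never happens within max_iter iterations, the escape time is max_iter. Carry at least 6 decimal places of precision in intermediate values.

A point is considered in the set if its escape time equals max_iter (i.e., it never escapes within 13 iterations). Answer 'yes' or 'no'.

Answer: no

Derivation:
z_0 = 0 + 0i, c = -0.3550 + -1.1840i
Iter 1: z = -0.3550 + -1.1840i, |z|^2 = 1.5279
Iter 2: z = -1.6308 + -0.3434i, |z|^2 = 2.7775
Iter 3: z = 2.1867 + -0.0641i, |z|^2 = 4.7858
Escaped at iteration 3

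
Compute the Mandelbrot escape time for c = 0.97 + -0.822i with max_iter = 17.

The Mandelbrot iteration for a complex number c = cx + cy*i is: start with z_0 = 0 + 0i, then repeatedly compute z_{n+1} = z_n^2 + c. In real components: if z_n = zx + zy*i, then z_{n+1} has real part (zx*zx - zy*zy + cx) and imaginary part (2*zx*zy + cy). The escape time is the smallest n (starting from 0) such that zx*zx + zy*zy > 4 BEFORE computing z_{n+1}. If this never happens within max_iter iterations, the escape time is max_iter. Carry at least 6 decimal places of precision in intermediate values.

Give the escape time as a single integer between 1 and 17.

z_0 = 0 + 0i, c = 0.9700 + -0.8220i
Iter 1: z = 0.9700 + -0.8220i, |z|^2 = 1.6166
Iter 2: z = 1.2352 + -2.4167i, |z|^2 = 7.3661
Escaped at iteration 2

Answer: 2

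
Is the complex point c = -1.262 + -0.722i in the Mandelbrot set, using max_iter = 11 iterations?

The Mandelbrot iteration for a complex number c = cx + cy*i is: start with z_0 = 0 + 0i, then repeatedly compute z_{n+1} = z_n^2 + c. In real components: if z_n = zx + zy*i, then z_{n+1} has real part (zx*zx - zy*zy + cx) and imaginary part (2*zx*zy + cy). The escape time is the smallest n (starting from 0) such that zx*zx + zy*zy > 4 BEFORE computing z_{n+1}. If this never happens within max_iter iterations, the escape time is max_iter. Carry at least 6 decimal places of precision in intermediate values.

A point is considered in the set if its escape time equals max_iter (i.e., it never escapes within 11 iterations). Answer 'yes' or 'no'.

Answer: no

Derivation:
z_0 = 0 + 0i, c = -1.2620 + -0.7220i
Iter 1: z = -1.2620 + -0.7220i, |z|^2 = 2.1139
Iter 2: z = -0.1906 + 1.1003i, |z|^2 = 1.2471
Iter 3: z = -2.4364 + -1.1415i, |z|^2 = 7.2390
Escaped at iteration 3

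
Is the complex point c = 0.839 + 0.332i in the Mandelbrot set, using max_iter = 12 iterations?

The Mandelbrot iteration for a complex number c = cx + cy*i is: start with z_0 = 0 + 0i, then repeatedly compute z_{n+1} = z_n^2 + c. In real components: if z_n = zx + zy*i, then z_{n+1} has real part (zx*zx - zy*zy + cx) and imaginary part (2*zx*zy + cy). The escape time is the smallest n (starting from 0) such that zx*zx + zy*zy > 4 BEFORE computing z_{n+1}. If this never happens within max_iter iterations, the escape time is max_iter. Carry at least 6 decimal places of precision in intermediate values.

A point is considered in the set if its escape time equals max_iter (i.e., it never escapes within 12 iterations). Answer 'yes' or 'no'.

Answer: no

Derivation:
z_0 = 0 + 0i, c = 0.8390 + 0.3320i
Iter 1: z = 0.8390 + 0.3320i, |z|^2 = 0.8141
Iter 2: z = 1.4327 + 0.8891i, |z|^2 = 2.8431
Iter 3: z = 2.1011 + 2.8796i, |z|^2 = 12.7069
Escaped at iteration 3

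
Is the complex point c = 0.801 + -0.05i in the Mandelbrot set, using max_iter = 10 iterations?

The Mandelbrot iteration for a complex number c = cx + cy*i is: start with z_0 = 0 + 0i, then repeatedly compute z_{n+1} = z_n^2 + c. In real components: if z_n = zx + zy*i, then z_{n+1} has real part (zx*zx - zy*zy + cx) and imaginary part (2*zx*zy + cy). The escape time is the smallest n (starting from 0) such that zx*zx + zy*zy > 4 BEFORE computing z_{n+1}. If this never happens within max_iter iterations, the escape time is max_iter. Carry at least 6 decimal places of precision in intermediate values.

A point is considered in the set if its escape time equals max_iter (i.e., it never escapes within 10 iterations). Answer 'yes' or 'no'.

Answer: no

Derivation:
z_0 = 0 + 0i, c = 0.8010 + -0.0500i
Iter 1: z = 0.8010 + -0.0500i, |z|^2 = 0.6441
Iter 2: z = 1.4401 + -0.1301i, |z|^2 = 2.0908
Iter 3: z = 2.8580 + -0.4247i, |z|^2 = 8.3483
Escaped at iteration 3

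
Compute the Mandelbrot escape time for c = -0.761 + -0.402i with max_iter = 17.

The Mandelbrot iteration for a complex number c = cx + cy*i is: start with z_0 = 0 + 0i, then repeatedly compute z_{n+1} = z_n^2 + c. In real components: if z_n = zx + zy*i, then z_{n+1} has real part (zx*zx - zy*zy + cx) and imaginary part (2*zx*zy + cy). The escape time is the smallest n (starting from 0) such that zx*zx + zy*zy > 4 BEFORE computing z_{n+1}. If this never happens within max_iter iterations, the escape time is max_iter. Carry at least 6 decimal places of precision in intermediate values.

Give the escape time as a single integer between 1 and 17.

Answer: 8

Derivation:
z_0 = 0 + 0i, c = -0.7610 + -0.4020i
Iter 1: z = -0.7610 + -0.4020i, |z|^2 = 0.7407
Iter 2: z = -0.3435 + 0.2098i, |z|^2 = 0.1620
Iter 3: z = -0.6871 + -0.5462i, |z|^2 = 0.7703
Iter 4: z = -0.5872 + 0.3485i, |z|^2 = 0.4663
Iter 5: z = -0.5376 + -0.8113i, |z|^2 = 0.9472
Iter 6: z = -1.1302 + 0.4703i, |z|^2 = 1.4985
Iter 7: z = 0.2952 + -1.4650i, |z|^2 = 2.2332
Iter 8: z = -2.8200 + -1.2668i, |z|^2 = 9.5571
Escaped at iteration 8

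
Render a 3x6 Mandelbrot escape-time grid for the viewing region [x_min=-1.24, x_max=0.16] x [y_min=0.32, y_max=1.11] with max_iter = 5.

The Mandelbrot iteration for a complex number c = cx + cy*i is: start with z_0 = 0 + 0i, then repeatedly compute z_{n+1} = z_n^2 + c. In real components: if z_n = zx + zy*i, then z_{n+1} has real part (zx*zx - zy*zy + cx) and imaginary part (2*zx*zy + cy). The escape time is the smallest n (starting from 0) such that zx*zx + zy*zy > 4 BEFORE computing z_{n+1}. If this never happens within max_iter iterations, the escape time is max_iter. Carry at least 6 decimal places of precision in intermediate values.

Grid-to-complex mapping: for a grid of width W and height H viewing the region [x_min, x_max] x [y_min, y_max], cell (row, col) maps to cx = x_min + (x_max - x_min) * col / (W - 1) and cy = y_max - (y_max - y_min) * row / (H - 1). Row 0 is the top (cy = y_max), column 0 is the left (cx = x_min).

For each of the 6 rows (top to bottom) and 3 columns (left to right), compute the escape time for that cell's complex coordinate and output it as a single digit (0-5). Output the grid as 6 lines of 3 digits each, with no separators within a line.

Answer: 333
344
355
355
555
555

Derivation:
(row=0, col=0): c = -1.2400 + 1.1100i → escape time 3
(row=0, col=1): c = -0.5400 + 1.1100i → escape time 3
(row=0, col=2): c = 0.1600 + 1.1100i → escape time 3
(row=1, col=0): c = -1.2400 + 0.9520i → escape time 3
(row=1, col=1): c = -0.5400 + 0.9520i → escape time 4
(row=1, col=2): c = 0.1600 + 0.9520i → escape time 4
(row=2, col=0): c = -1.2400 + 0.7940i → escape time 3
(row=2, col=1): c = -0.5400 + 0.7940i → escape time 5
(row=2, col=2): c = 0.1600 + 0.7940i → escape time 5
(row=3, col=0): c = -1.2400 + 0.6360i → escape time 3
(row=3, col=1): c = -0.5400 + 0.6360i → escape time 5
(row=3, col=2): c = 0.1600 + 0.6360i → escape time 5
(row=4, col=0): c = -1.2400 + 0.4780i → escape time 5
(row=4, col=1): c = -0.5400 + 0.4780i → escape time 5
(row=4, col=2): c = 0.1600 + 0.4780i → escape time 5
(row=5, col=0): c = -1.2400 + 0.3200i → escape time 5
(row=5, col=1): c = -0.5400 + 0.3200i → escape time 5
(row=5, col=2): c = 0.1600 + 0.3200i → escape time 5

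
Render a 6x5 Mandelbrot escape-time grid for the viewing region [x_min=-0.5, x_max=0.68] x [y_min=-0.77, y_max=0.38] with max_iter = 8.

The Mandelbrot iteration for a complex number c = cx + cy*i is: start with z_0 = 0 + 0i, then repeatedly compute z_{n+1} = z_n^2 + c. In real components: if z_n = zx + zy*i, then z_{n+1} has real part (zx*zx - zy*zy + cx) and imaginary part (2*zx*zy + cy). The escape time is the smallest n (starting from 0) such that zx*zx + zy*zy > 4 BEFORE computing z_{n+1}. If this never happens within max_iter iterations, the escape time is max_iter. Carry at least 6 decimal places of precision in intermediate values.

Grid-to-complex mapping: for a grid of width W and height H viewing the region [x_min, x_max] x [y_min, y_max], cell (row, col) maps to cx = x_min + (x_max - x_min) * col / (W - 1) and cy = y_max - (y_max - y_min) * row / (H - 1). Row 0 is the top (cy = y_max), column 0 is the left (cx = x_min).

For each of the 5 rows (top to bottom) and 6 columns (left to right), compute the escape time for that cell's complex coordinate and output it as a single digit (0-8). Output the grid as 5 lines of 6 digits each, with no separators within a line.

(row=0, col=0): c = -0.5000 + 0.3800i → escape time 8
(row=0, col=1): c = -0.2640 + 0.3800i → escape time 8
(row=0, col=2): c = -0.0280 + 0.3800i → escape time 8
(row=0, col=3): c = 0.2080 + 0.3800i → escape time 8
(row=0, col=4): c = 0.4440 + 0.3800i → escape time 8
(row=0, col=5): c = 0.6800 + 0.3800i → escape time 3
(row=1, col=0): c = -0.5000 + 0.0925i → escape time 8
(row=1, col=1): c = -0.2640 + 0.0925i → escape time 8
(row=1, col=2): c = -0.0280 + 0.0925i → escape time 8
(row=1, col=3): c = 0.2080 + 0.0925i → escape time 8
(row=1, col=4): c = 0.4440 + 0.0925i → escape time 6
(row=1, col=5): c = 0.6800 + 0.0925i → escape time 3
(row=2, col=0): c = -0.5000 + -0.1950i → escape time 8
(row=2, col=1): c = -0.2640 + -0.1950i → escape time 8
(row=2, col=2): c = -0.0280 + -0.1950i → escape time 8
(row=2, col=3): c = 0.2080 + -0.1950i → escape time 8
(row=2, col=4): c = 0.4440 + -0.1950i → escape time 8
(row=2, col=5): c = 0.6800 + -0.1950i → escape time 3
(row=3, col=0): c = -0.5000 + -0.4825i → escape time 8
(row=3, col=1): c = -0.2640 + -0.4825i → escape time 8
(row=3, col=2): c = -0.0280 + -0.4825i → escape time 8
(row=3, col=3): c = 0.2080 + -0.4825i → escape time 8
(row=3, col=4): c = 0.4440 + -0.4825i → escape time 6
(row=3, col=5): c = 0.6800 + -0.4825i → escape time 3
(row=4, col=0): c = -0.5000 + -0.7700i → escape time 6
(row=4, col=1): c = -0.2640 + -0.7700i → escape time 8
(row=4, col=2): c = -0.0280 + -0.7700i → escape time 8
(row=4, col=3): c = 0.2080 + -0.7700i → escape time 5
(row=4, col=4): c = 0.4440 + -0.7700i → escape time 4
(row=4, col=5): c = 0.6800 + -0.7700i → escape time 3

Answer: 888883
888863
888883
888863
688543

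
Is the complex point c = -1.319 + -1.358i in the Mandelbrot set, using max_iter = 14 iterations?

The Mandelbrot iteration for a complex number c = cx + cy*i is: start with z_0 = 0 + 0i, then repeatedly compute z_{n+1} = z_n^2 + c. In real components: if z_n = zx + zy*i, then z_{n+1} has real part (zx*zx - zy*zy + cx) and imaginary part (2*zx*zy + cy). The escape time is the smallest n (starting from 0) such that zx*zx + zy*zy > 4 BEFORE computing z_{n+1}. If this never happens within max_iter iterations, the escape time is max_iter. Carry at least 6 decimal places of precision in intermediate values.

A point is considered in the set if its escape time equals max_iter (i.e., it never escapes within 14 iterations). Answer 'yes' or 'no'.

Answer: no

Derivation:
z_0 = 0 + 0i, c = -1.3190 + -1.3580i
Iter 1: z = -1.3190 + -1.3580i, |z|^2 = 3.5839
Iter 2: z = -1.4234 + 2.2244i, |z|^2 = 6.9740
Escaped at iteration 2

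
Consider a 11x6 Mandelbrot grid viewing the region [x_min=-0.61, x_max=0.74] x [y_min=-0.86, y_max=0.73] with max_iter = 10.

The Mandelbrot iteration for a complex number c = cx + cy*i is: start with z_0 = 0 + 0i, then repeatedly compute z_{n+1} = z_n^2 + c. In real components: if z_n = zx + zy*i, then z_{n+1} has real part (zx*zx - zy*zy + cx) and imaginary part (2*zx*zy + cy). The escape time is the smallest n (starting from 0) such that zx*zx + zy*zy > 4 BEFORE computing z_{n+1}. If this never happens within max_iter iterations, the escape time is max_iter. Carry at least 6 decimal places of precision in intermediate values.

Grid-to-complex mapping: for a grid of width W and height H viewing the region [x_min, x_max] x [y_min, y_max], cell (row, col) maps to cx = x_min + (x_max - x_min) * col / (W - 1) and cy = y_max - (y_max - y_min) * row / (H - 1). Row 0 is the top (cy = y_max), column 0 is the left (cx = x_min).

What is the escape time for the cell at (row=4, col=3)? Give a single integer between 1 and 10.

Answer: 10

Derivation:
z_0 = 0 + 0i, c = -0.2050 + -0.5420i
Iter 1: z = -0.2050 + -0.5420i, |z|^2 = 0.3358
Iter 2: z = -0.4567 + -0.3198i, |z|^2 = 0.3109
Iter 3: z = -0.0986 + -0.2499i, |z|^2 = 0.0722
Iter 4: z = -0.2577 + -0.4927i, |z|^2 = 0.3092
Iter 5: z = -0.3813 + -0.2881i, |z|^2 = 0.2284
Iter 6: z = -0.1426 + -0.3223i, |z|^2 = 0.1242
Iter 7: z = -0.2886 + -0.4501i, |z|^2 = 0.2859
Iter 8: z = -0.3243 + -0.2822i, |z|^2 = 0.1848
Iter 9: z = -0.1795 + -0.3589i, |z|^2 = 0.1610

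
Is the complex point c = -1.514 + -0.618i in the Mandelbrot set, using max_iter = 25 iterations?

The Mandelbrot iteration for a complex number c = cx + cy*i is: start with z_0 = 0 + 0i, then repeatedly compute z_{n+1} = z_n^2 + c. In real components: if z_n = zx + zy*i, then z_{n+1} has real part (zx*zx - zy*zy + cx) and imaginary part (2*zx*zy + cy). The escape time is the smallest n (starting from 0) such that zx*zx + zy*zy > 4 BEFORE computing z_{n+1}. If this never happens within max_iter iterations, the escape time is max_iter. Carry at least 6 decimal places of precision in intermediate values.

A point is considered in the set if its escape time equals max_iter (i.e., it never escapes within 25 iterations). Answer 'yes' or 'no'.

z_0 = 0 + 0i, c = -1.5140 + -0.6180i
Iter 1: z = -1.5140 + -0.6180i, |z|^2 = 2.6741
Iter 2: z = 0.3963 + 1.2533i, |z|^2 = 1.7278
Iter 3: z = -2.9277 + 0.3753i, |z|^2 = 8.7125
Escaped at iteration 3

Answer: no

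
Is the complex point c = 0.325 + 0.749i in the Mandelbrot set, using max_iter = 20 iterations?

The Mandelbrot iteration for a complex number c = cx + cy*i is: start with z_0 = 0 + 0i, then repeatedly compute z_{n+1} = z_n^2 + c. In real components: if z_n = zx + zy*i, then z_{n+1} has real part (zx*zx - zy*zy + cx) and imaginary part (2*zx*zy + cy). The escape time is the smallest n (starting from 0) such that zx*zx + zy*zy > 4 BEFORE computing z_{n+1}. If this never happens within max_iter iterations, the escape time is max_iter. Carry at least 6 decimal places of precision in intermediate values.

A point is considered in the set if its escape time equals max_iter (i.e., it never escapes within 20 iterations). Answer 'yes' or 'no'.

z_0 = 0 + 0i, c = 0.3250 + 0.7490i
Iter 1: z = 0.3250 + 0.7490i, |z|^2 = 0.6666
Iter 2: z = -0.1304 + 1.2359i, |z|^2 = 1.5443
Iter 3: z = -1.1853 + 0.4267i, |z|^2 = 1.5871
Iter 4: z = 1.5479 + -0.2627i, |z|^2 = 2.4649
Iter 5: z = 2.6520 + -0.0642i, |z|^2 = 7.0370
Escaped at iteration 5

Answer: no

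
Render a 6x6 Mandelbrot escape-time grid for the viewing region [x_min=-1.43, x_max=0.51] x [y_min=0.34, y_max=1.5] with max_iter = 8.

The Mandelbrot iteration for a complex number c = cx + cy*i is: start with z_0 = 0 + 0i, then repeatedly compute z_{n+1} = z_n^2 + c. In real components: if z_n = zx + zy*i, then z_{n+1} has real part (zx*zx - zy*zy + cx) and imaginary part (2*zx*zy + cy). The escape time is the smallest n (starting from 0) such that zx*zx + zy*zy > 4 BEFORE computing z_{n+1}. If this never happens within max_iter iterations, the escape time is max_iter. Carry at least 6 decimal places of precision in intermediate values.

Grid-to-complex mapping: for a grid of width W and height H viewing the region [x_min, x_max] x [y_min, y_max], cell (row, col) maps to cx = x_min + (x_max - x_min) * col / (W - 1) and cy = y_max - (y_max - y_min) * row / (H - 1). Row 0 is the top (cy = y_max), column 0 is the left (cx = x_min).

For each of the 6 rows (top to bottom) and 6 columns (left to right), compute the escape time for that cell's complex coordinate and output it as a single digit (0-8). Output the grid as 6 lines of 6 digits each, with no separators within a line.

Answer: 122222
223322
333542
334863
357884
588885

Derivation:
(row=0, col=0): c = -1.4300 + 1.5000i → escape time 1
(row=0, col=1): c = -1.0420 + 1.5000i → escape time 2
(row=0, col=2): c = -0.6540 + 1.5000i → escape time 2
(row=0, col=3): c = -0.2660 + 1.5000i → escape time 2
(row=0, col=4): c = 0.1220 + 1.5000i → escape time 2
(row=0, col=5): c = 0.5100 + 1.5000i → escape time 2
(row=1, col=0): c = -1.4300 + 1.2680i → escape time 2
(row=1, col=1): c = -1.0420 + 1.2680i → escape time 2
(row=1, col=2): c = -0.6540 + 1.2680i → escape time 3
(row=1, col=3): c = -0.2660 + 1.2680i → escape time 3
(row=1, col=4): c = 0.1220 + 1.2680i → escape time 2
(row=1, col=5): c = 0.5100 + 1.2680i → escape time 2
(row=2, col=0): c = -1.4300 + 1.0360i → escape time 3
(row=2, col=1): c = -1.0420 + 1.0360i → escape time 3
(row=2, col=2): c = -0.6540 + 1.0360i → escape time 3
(row=2, col=3): c = -0.2660 + 1.0360i → escape time 5
(row=2, col=4): c = 0.1220 + 1.0360i → escape time 4
(row=2, col=5): c = 0.5100 + 1.0360i → escape time 2
(row=3, col=0): c = -1.4300 + 0.8040i → escape time 3
(row=3, col=1): c = -1.0420 + 0.8040i → escape time 3
(row=3, col=2): c = -0.6540 + 0.8040i → escape time 4
(row=3, col=3): c = -0.2660 + 0.8040i → escape time 8
(row=3, col=4): c = 0.1220 + 0.8040i → escape time 6
(row=3, col=5): c = 0.5100 + 0.8040i → escape time 3
(row=4, col=0): c = -1.4300 + 0.5720i → escape time 3
(row=4, col=1): c = -1.0420 + 0.5720i → escape time 5
(row=4, col=2): c = -0.6540 + 0.5720i → escape time 7
(row=4, col=3): c = -0.2660 + 0.5720i → escape time 8
(row=4, col=4): c = 0.1220 + 0.5720i → escape time 8
(row=4, col=5): c = 0.5100 + 0.5720i → escape time 4
(row=5, col=0): c = -1.4300 + 0.3400i → escape time 5
(row=5, col=1): c = -1.0420 + 0.3400i → escape time 8
(row=5, col=2): c = -0.6540 + 0.3400i → escape time 8
(row=5, col=3): c = -0.2660 + 0.3400i → escape time 8
(row=5, col=4): c = 0.1220 + 0.3400i → escape time 8
(row=5, col=5): c = 0.5100 + 0.3400i → escape time 5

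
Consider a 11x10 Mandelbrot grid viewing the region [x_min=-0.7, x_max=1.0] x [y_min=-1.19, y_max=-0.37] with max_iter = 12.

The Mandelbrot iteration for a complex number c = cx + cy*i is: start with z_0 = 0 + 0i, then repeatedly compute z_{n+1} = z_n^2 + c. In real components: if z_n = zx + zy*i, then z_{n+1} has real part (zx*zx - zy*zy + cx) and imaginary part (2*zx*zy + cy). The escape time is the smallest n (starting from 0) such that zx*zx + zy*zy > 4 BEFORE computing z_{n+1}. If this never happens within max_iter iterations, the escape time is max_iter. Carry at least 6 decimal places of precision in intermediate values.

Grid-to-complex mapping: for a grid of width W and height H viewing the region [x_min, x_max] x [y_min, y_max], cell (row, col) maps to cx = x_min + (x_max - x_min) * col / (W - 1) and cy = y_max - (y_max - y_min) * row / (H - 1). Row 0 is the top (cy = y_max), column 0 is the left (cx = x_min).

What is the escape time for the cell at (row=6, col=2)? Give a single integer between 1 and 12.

z_0 = 0 + 0i, c = -0.3600 + -0.9167i
Iter 1: z = -0.3600 + -0.9167i, |z|^2 = 0.9699
Iter 2: z = -1.0707 + -0.2567i, |z|^2 = 1.2122
Iter 3: z = 0.7205 + -0.3671i, |z|^2 = 0.6538
Iter 4: z = 0.0244 + -1.4456i, |z|^2 = 2.0903
Iter 5: z = -2.4491 + -0.9871i, |z|^2 = 6.9723
Escaped at iteration 5

Answer: 5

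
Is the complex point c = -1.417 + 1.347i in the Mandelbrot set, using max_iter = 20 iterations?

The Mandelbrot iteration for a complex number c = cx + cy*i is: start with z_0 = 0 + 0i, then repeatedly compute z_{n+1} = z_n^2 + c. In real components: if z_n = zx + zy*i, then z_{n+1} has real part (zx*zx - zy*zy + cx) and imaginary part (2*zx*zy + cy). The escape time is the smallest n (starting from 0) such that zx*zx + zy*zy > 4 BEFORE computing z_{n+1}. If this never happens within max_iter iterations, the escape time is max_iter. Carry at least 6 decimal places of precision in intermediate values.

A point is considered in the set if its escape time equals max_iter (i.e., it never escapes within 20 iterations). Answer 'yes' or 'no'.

z_0 = 0 + 0i, c = -1.4170 + 1.3470i
Iter 1: z = -1.4170 + 1.3470i, |z|^2 = 3.8223
Iter 2: z = -1.2235 + -2.4704i, |z|^2 = 7.5999
Escaped at iteration 2

Answer: no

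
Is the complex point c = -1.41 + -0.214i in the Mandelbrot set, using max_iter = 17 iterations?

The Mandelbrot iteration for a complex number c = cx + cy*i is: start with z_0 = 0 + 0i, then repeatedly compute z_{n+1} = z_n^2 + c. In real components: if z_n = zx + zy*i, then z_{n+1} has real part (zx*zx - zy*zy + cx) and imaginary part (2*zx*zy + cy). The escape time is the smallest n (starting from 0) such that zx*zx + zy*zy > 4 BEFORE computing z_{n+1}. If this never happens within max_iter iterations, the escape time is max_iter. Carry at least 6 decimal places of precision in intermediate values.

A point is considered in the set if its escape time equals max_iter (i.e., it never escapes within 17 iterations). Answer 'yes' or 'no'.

Answer: no

Derivation:
z_0 = 0 + 0i, c = -1.4100 + -0.2140i
Iter 1: z = -1.4100 + -0.2140i, |z|^2 = 2.0339
Iter 2: z = 0.5323 + 0.3895i, |z|^2 = 0.4350
Iter 3: z = -1.2783 + 0.2006i, |z|^2 = 1.6744
Iter 4: z = 0.1839 + -0.7270i, |z|^2 = 0.5623
Iter 5: z = -1.9047 + -0.4814i, |z|^2 = 3.8596
Iter 6: z = 1.9861 + 1.6198i, |z|^2 = 6.5683
Escaped at iteration 6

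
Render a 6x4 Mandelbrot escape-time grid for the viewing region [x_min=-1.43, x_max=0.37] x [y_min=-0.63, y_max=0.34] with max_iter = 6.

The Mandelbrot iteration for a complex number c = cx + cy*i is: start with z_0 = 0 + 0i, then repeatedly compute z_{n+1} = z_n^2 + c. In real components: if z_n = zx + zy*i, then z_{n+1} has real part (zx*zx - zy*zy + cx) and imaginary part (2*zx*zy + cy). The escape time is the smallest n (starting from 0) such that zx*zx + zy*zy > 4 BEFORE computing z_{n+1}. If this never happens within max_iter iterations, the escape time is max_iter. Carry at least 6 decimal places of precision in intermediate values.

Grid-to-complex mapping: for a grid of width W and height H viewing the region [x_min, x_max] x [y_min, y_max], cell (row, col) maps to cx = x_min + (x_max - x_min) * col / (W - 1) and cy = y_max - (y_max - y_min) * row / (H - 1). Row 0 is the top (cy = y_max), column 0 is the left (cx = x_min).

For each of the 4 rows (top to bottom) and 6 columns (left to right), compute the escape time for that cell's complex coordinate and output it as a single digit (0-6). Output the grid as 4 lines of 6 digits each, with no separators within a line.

(row=0, col=0): c = -1.4300 + 0.3400i → escape time 5
(row=0, col=1): c = -1.0700 + 0.3400i → escape time 6
(row=0, col=2): c = -0.7100 + 0.3400i → escape time 6
(row=0, col=3): c = -0.3500 + 0.3400i → escape time 6
(row=0, col=4): c = 0.0100 + 0.3400i → escape time 6
(row=0, col=5): c = 0.3700 + 0.3400i → escape time 6
(row=1, col=0): c = -1.4300 + 0.0167i → escape time 6
(row=1, col=1): c = -1.0700 + 0.0167i → escape time 6
(row=1, col=2): c = -0.7100 + 0.0167i → escape time 6
(row=1, col=3): c = -0.3500 + 0.0167i → escape time 6
(row=1, col=4): c = 0.0100 + 0.0167i → escape time 6
(row=1, col=5): c = 0.3700 + 0.0167i → escape time 6
(row=2, col=0): c = -1.4300 + -0.3067i → escape time 5
(row=2, col=1): c = -1.0700 + -0.3067i → escape time 6
(row=2, col=2): c = -0.7100 + -0.3067i → escape time 6
(row=2, col=3): c = -0.3500 + -0.3067i → escape time 6
(row=2, col=4): c = 0.0100 + -0.3067i → escape time 6
(row=2, col=5): c = 0.3700 + -0.3067i → escape time 6
(row=3, col=0): c = -1.4300 + -0.6300i → escape time 3
(row=3, col=1): c = -1.0700 + -0.6300i → escape time 4
(row=3, col=2): c = -0.7100 + -0.6300i → escape time 6
(row=3, col=3): c = -0.3500 + -0.6300i → escape time 6
(row=3, col=4): c = 0.0100 + -0.6300i → escape time 6
(row=3, col=5): c = 0.3700 + -0.6300i → escape time 6

Answer: 566666
666666
566666
346666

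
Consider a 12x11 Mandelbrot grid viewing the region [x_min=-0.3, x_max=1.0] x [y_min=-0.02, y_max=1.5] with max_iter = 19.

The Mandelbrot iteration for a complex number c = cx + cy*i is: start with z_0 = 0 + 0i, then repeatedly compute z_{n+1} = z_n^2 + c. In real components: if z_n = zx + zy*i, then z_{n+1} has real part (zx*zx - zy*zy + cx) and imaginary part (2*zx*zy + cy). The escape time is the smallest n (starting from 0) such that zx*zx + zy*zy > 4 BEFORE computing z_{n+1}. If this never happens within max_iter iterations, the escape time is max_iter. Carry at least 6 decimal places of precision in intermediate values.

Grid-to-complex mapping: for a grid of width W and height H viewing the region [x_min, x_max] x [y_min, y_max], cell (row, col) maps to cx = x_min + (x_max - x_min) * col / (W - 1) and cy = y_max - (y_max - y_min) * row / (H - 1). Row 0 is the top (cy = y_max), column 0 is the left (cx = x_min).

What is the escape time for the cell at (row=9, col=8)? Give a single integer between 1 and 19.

Answer: 4

Derivation:
z_0 = 0 + 0i, c = 0.6455 + 0.1320i
Iter 1: z = 0.6455 + 0.1320i, |z|^2 = 0.4340
Iter 2: z = 1.0446 + 0.3024i, |z|^2 = 1.1827
Iter 3: z = 1.6453 + 0.7638i, |z|^2 = 3.2904
Iter 4: z = 2.7690 + 2.6453i, |z|^2 = 14.6653
Escaped at iteration 4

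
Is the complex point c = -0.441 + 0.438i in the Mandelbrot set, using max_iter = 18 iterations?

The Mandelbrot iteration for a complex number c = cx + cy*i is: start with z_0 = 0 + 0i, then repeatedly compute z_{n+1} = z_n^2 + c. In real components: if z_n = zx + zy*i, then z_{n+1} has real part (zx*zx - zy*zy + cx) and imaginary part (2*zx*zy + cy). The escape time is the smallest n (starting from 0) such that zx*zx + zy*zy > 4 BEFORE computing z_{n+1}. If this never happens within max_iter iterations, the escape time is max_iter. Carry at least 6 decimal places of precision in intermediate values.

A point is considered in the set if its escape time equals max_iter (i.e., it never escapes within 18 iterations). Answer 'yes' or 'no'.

z_0 = 0 + 0i, c = -0.4410 + 0.4380i
Iter 1: z = -0.4410 + 0.4380i, |z|^2 = 0.3863
Iter 2: z = -0.4384 + 0.0517i, |z|^2 = 0.1948
Iter 3: z = -0.2515 + 0.3927i, |z|^2 = 0.2175
Iter 4: z = -0.5319 + 0.2405i, |z|^2 = 0.3408
Iter 5: z = -0.2159 + 0.1822i, |z|^2 = 0.0798
Iter 6: z = -0.4276 + 0.3594i, |z|^2 = 0.3120
Iter 7: z = -0.3873 + 0.1307i, |z|^2 = 0.1671
Iter 8: z = -0.3081 + 0.3368i, |z|^2 = 0.2083
Iter 9: z = -0.4595 + 0.2305i, |z|^2 = 0.2643
Iter 10: z = -0.2830 + 0.2262i, |z|^2 = 0.1312
Iter 11: z = -0.4121 + 0.3100i, |z|^2 = 0.2659
Iter 12: z = -0.3673 + 0.1825i, |z|^2 = 0.1682
Iter 13: z = -0.3394 + 0.3039i, |z|^2 = 0.2076
Iter 14: z = -0.4182 + 0.2317i, |z|^2 = 0.2285
Iter 15: z = -0.3198 + 0.2442i, |z|^2 = 0.1619
Iter 16: z = -0.3984 + 0.2818i, |z|^2 = 0.2381
Iter 17: z = -0.3617 + 0.2135i, |z|^2 = 0.1764
Did not escape in 18 iterations → in set

Answer: yes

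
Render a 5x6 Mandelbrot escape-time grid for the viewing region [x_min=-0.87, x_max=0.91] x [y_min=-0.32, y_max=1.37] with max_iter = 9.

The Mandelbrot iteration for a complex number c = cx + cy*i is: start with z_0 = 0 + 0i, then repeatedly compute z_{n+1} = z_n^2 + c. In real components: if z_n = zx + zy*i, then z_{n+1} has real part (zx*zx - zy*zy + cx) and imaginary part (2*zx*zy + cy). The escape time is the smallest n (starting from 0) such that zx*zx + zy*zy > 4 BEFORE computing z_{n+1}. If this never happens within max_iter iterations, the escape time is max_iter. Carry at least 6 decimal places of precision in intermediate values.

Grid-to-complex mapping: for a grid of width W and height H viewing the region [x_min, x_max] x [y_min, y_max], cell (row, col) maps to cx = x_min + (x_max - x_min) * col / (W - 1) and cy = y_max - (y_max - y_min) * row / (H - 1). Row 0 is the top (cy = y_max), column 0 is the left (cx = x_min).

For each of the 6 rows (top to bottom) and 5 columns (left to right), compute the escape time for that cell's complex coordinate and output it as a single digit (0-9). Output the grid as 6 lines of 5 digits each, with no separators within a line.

(row=0, col=0): c = -0.8700 + 1.3700i → escape time 2
(row=0, col=1): c = -0.4250 + 1.3700i → escape time 2
(row=0, col=2): c = 0.0200 + 1.3700i → escape time 2
(row=0, col=3): c = 0.4650 + 1.3700i → escape time 2
(row=0, col=4): c = 0.9100 + 1.3700i → escape time 2
(row=1, col=0): c = -0.8700 + 1.0320i → escape time 3
(row=1, col=1): c = -0.4250 + 1.0320i → escape time 4
(row=1, col=2): c = 0.0200 + 1.0320i → escape time 5
(row=1, col=3): c = 0.4650 + 1.0320i → escape time 2
(row=1, col=4): c = 0.9100 + 1.0320i → escape time 2
(row=2, col=0): c = -0.8700 + 0.6940i → escape time 4
(row=2, col=1): c = -0.4250 + 0.6940i → escape time 8
(row=2, col=2): c = 0.0200 + 0.6940i → escape time 9
(row=2, col=3): c = 0.4650 + 0.6940i → escape time 4
(row=2, col=4): c = 0.9100 + 0.6940i → escape time 2
(row=3, col=0): c = -0.8700 + 0.3560i → escape time 7
(row=3, col=1): c = -0.4250 + 0.3560i → escape time 9
(row=3, col=2): c = 0.0200 + 0.3560i → escape time 9
(row=3, col=3): c = 0.4650 + 0.3560i → escape time 9
(row=3, col=4): c = 0.9100 + 0.3560i → escape time 3
(row=4, col=0): c = -0.8700 + 0.0180i → escape time 9
(row=4, col=1): c = -0.4250 + 0.0180i → escape time 9
(row=4, col=2): c = 0.0200 + 0.0180i → escape time 9
(row=4, col=3): c = 0.4650 + 0.0180i → escape time 5
(row=4, col=4): c = 0.9100 + 0.0180i → escape time 3
(row=5, col=0): c = -0.8700 + -0.3200i → escape time 9
(row=5, col=1): c = -0.4250 + -0.3200i → escape time 9
(row=5, col=2): c = 0.0200 + -0.3200i → escape time 9
(row=5, col=3): c = 0.4650 + -0.3200i → escape time 7
(row=5, col=4): c = 0.9100 + -0.3200i → escape time 3

Answer: 22222
34522
48942
79993
99953
99973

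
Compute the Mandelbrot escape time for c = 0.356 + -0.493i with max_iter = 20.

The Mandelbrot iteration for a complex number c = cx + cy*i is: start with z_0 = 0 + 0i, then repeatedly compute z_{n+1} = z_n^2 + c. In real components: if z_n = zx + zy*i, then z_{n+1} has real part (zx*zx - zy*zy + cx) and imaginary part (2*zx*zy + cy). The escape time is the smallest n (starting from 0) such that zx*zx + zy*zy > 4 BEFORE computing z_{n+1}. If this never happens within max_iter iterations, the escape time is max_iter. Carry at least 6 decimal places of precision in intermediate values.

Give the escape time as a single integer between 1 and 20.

z_0 = 0 + 0i, c = 0.3560 + -0.4930i
Iter 1: z = 0.3560 + -0.4930i, |z|^2 = 0.3698
Iter 2: z = 0.2397 + -0.8440i, |z|^2 = 0.7698
Iter 3: z = -0.2989 + -0.8976i, |z|^2 = 0.8950
Iter 4: z = -0.3603 + 0.0436i, |z|^2 = 0.1317
Iter 5: z = 0.4839 + -0.5244i, |z|^2 = 0.5092
Iter 6: z = 0.3152 + -1.0006i, |z|^2 = 1.1005
Iter 7: z = -0.5458 + -1.1237i, |z|^2 = 1.5607
Iter 8: z = -0.6088 + 0.7337i, |z|^2 = 0.9090
Iter 9: z = 0.1883 + -1.3864i, |z|^2 = 1.9575
Iter 10: z = -1.5306 + -1.0151i, |z|^2 = 3.3732
Iter 11: z = 1.6683 + 2.6144i, |z|^2 = 9.6184
Escaped at iteration 11

Answer: 11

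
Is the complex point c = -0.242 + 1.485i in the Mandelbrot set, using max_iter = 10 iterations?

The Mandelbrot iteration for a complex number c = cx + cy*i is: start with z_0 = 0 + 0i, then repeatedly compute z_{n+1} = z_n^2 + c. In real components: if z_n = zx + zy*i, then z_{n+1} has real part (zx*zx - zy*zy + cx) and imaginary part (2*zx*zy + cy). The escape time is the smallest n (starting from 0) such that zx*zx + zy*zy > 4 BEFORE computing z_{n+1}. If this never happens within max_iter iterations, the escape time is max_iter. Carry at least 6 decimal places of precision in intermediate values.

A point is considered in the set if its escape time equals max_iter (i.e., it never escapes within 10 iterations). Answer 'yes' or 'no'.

z_0 = 0 + 0i, c = -0.2420 + 1.4850i
Iter 1: z = -0.2420 + 1.4850i, |z|^2 = 2.2638
Iter 2: z = -2.3887 + 0.7663i, |z|^2 = 6.2929
Escaped at iteration 2

Answer: no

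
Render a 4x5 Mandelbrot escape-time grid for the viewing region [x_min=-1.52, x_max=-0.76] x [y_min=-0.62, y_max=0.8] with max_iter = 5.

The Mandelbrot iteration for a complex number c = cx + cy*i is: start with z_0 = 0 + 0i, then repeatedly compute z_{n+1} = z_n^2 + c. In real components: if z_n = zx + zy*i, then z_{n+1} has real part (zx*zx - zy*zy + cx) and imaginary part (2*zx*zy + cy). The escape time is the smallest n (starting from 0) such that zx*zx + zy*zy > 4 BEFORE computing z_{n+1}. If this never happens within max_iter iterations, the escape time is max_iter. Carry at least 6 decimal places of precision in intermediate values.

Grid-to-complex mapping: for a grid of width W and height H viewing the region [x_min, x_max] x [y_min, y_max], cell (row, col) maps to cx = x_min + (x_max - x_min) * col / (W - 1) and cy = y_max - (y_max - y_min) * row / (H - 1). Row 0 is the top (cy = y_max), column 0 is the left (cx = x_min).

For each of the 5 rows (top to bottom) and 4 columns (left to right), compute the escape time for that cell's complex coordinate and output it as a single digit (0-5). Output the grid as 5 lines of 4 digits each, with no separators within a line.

Answer: 3334
3555
5555
5555
3345

Derivation:
(row=0, col=0): c = -1.5200 + 0.8000i → escape time 3
(row=0, col=1): c = -1.2667 + 0.8000i → escape time 3
(row=0, col=2): c = -1.0133 + 0.8000i → escape time 3
(row=0, col=3): c = -0.7600 + 0.8000i → escape time 4
(row=1, col=0): c = -1.5200 + 0.4450i → escape time 3
(row=1, col=1): c = -1.2667 + 0.4450i → escape time 5
(row=1, col=2): c = -1.0133 + 0.4450i → escape time 5
(row=1, col=3): c = -0.7600 + 0.4450i → escape time 5
(row=2, col=0): c = -1.5200 + 0.0900i → escape time 5
(row=2, col=1): c = -1.2667 + 0.0900i → escape time 5
(row=2, col=2): c = -1.0133 + 0.0900i → escape time 5
(row=2, col=3): c = -0.7600 + 0.0900i → escape time 5
(row=3, col=0): c = -1.5200 + -0.2650i → escape time 5
(row=3, col=1): c = -1.2667 + -0.2650i → escape time 5
(row=3, col=2): c = -1.0133 + -0.2650i → escape time 5
(row=3, col=3): c = -0.7600 + -0.2650i → escape time 5
(row=4, col=0): c = -1.5200 + -0.6200i → escape time 3
(row=4, col=1): c = -1.2667 + -0.6200i → escape time 3
(row=4, col=2): c = -1.0133 + -0.6200i → escape time 4
(row=4, col=3): c = -0.7600 + -0.6200i → escape time 5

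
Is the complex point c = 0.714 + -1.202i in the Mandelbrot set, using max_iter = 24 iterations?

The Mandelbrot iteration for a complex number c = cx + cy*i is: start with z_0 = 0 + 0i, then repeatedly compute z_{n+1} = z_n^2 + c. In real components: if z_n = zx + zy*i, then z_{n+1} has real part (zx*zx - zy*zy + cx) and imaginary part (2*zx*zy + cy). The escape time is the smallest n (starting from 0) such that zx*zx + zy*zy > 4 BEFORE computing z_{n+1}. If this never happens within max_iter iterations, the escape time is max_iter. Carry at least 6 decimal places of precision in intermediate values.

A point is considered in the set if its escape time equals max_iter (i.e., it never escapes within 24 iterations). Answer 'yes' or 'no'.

z_0 = 0 + 0i, c = 0.7140 + -1.2020i
Iter 1: z = 0.7140 + -1.2020i, |z|^2 = 1.9546
Iter 2: z = -0.2210 + -2.9185i, |z|^2 = 8.5662
Escaped at iteration 2

Answer: no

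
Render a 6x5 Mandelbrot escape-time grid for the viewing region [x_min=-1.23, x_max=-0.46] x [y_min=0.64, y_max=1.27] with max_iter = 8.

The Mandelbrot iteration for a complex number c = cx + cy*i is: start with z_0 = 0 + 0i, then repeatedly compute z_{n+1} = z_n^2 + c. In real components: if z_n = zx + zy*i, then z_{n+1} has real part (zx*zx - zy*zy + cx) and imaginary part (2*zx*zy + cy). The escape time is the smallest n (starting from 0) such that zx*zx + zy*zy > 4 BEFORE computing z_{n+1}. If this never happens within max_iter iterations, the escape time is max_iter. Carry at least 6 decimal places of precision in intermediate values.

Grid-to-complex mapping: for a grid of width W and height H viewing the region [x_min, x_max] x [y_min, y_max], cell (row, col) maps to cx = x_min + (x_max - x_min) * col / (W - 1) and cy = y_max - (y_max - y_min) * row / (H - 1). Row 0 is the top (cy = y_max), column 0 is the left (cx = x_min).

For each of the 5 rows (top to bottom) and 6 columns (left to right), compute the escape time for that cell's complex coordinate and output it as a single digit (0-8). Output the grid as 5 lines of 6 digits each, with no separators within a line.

Answer: 223333
333334
333344
334446
344588

Derivation:
(row=0, col=0): c = -1.2300 + 1.2700i → escape time 2
(row=0, col=1): c = -1.0760 + 1.2700i → escape time 2
(row=0, col=2): c = -0.9220 + 1.2700i → escape time 3
(row=0, col=3): c = -0.7680 + 1.2700i → escape time 3
(row=0, col=4): c = -0.6140 + 1.2700i → escape time 3
(row=0, col=5): c = -0.4600 + 1.2700i → escape time 3
(row=1, col=0): c = -1.2300 + 1.1125i → escape time 3
(row=1, col=1): c = -1.0760 + 1.1125i → escape time 3
(row=1, col=2): c = -0.9220 + 1.1125i → escape time 3
(row=1, col=3): c = -0.7680 + 1.1125i → escape time 3
(row=1, col=4): c = -0.6140 + 1.1125i → escape time 3
(row=1, col=5): c = -0.4600 + 1.1125i → escape time 4
(row=2, col=0): c = -1.2300 + 0.9550i → escape time 3
(row=2, col=1): c = -1.0760 + 0.9550i → escape time 3
(row=2, col=2): c = -0.9220 + 0.9550i → escape time 3
(row=2, col=3): c = -0.7680 + 0.9550i → escape time 3
(row=2, col=4): c = -0.6140 + 0.9550i → escape time 4
(row=2, col=5): c = -0.4600 + 0.9550i → escape time 4
(row=3, col=0): c = -1.2300 + 0.7975i → escape time 3
(row=3, col=1): c = -1.0760 + 0.7975i → escape time 3
(row=3, col=2): c = -0.9220 + 0.7975i → escape time 4
(row=3, col=3): c = -0.7680 + 0.7975i → escape time 4
(row=3, col=4): c = -0.6140 + 0.7975i → escape time 4
(row=3, col=5): c = -0.4600 + 0.7975i → escape time 6
(row=4, col=0): c = -1.2300 + 0.6400i → escape time 3
(row=4, col=1): c = -1.0760 + 0.6400i → escape time 4
(row=4, col=2): c = -0.9220 + 0.6400i → escape time 4
(row=4, col=3): c = -0.7680 + 0.6400i → escape time 5
(row=4, col=4): c = -0.6140 + 0.6400i → escape time 8
(row=4, col=5): c = -0.4600 + 0.6400i → escape time 8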